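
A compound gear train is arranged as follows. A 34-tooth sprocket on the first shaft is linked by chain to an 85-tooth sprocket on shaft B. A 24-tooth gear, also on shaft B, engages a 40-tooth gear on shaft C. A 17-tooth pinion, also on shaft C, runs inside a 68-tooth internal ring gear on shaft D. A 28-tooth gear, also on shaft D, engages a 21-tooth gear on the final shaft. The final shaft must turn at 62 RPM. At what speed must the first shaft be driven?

Overall ratio R = 2.5 × 1.6667 × 4 × 0.75 = 12.5.
Required input speed = output speed × R = 62 × 12.5 = 775 RPM.

775 RPM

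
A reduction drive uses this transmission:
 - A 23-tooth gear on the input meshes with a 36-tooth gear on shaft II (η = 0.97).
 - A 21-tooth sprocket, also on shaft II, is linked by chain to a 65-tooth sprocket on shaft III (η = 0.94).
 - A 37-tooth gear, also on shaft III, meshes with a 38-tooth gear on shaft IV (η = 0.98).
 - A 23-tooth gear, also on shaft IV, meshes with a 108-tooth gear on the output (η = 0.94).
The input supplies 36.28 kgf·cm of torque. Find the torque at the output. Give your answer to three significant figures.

712 kgf·cm

Gear mesh: ratio = 36/23 = 1.5652; torque at shaft II = 36.28 × 1.5652 × 0.97 = 55.083 kgf·cm.
Chain: ratio = 65/21 = 3.0952; torque at shaft III = 55.083 × 3.0952 × 0.94 = 160.26 kgf·cm.
Gear mesh: ratio = 38/37 = 1.027; torque at shaft IV = 160.26 × 1.027 × 0.98 = 161.3 kgf·cm.
Gear mesh: ratio = 108/23 = 4.6957; torque at the output = 161.3 × 4.6957 × 0.94 = 711.98 kgf·cm.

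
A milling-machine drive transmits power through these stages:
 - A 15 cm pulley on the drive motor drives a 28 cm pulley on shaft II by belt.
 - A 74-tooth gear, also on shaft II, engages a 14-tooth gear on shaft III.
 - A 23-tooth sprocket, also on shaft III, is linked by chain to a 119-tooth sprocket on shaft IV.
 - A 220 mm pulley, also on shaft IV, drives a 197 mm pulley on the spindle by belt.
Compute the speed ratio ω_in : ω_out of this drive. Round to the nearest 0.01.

1.64

Each stage contributes driven/driver: belt 28/15 = 1.8667, gear mesh 14/74 = 0.18919, chain 119/23 = 5.1739, belt 197/220 = 0.89545.
Overall: 1.8667 × 0.18919 × 5.1739 × 0.89545 = 1.6362.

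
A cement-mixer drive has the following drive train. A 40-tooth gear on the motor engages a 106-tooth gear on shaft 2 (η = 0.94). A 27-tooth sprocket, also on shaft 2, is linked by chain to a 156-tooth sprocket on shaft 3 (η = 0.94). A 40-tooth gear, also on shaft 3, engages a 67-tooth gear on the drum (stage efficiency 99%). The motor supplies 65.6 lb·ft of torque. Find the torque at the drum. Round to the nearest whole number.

gear mesh 106/40 = 2.65 → τ = 65.6·2.65·0.94 = 163.41 lb·ft
chain 156/27 = 5.7778 → τ = 163.41·5.7778·0.94 = 887.5 lb·ft
gear mesh 67/40 = 1.675 → τ = 887.5·1.675·0.99 = 1471.7 lb·ft

1472 lb·ft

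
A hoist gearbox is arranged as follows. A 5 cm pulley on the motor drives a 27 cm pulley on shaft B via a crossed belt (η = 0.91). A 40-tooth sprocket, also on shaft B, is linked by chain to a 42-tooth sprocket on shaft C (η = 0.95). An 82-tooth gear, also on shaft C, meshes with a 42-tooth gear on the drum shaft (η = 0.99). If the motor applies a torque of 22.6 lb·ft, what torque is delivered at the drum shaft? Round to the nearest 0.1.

belt 27/5 = 5.4 → τ = 22.6·5.4·0.91 = 111.06 lb·ft
chain 42/40 = 1.05 → τ = 111.06·1.05·0.95 = 110.78 lb·ft
gear mesh 42/82 = 0.5122 → τ = 110.78·0.5122·0.99 = 56.173 lb·ft

56.2 lb·ft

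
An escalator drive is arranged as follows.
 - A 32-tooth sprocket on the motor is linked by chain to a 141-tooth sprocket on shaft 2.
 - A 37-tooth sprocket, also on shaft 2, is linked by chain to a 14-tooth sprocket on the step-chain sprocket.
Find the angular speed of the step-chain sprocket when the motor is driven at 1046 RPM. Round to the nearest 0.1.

627.4 RPM

Chain: ratio = 141/32 = 4.4062, so shaft 2 turns at 1046 / 4.4062 = 237.39 RPM.
Chain: ratio = 14/37 = 0.37838, so the step-chain sprocket turns at 237.39 / 0.37838 = 627.39 RPM.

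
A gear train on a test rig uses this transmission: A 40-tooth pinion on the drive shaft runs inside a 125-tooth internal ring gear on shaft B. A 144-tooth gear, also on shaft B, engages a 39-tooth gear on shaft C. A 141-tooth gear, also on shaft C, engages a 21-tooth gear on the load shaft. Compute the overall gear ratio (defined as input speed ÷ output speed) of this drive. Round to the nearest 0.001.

Each stage contributes driven/driver: internal gear 125/40 = 3.125, gear mesh 39/144 = 0.27083, gear mesh 21/141 = 0.14894.
Overall: 3.125 × 0.27083 × 0.14894 = 0.12605.

0.126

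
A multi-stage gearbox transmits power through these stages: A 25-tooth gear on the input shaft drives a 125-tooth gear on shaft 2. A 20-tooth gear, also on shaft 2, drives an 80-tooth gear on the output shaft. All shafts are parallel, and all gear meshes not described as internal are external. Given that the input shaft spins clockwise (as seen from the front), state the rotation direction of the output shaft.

clockwise

the input shaft → shaft 2: external mesh, 1 reversal → CCW.
shaft 2 → the output shaft: external mesh, 1 reversal → CW.
2 reversals in total — an even number — so the output shaft turns the same way as the input shaft.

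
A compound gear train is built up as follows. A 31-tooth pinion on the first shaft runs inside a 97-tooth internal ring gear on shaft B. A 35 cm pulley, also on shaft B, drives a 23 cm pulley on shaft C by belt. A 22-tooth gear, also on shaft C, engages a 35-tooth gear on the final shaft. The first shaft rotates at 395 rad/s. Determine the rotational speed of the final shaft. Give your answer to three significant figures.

121 rad/s

Internal gear: ratio = 97/31 = 3.129, so shaft B turns at 395 / 3.129 = 126.24 rad/s.
Belt: ratio = 23/35 = 0.65714, so shaft C turns at 126.24 / 0.65714 = 192.1 rad/s.
Gear mesh: ratio = 35/22 = 1.5909, so the final shaft turns at 192.1 / 1.5909 = 120.75 rad/s.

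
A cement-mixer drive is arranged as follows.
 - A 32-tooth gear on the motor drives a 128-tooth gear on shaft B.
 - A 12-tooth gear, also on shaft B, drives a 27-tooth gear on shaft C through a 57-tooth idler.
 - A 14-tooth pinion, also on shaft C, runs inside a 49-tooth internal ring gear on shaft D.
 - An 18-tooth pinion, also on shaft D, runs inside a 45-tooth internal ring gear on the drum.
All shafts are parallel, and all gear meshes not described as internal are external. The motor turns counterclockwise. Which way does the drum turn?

clockwise

the motor → shaft B: external mesh, 1 reversal → CW.
shaft B → shaft C: driver → idler → driven is 2 external meshes, 2 reversals → CW.
shaft C → shaft D: internal mesh, same direction → CW.
shaft D → the drum: internal mesh, same direction → CW.
3 reversals in total — an odd number — so the drum turns opposite to the motor.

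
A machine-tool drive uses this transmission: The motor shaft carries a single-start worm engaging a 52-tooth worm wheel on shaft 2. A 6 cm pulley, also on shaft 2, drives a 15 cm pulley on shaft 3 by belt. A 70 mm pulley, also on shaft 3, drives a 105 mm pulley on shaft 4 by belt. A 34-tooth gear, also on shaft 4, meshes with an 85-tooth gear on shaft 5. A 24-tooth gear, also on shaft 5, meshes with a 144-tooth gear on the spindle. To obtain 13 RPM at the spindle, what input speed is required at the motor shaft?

38025 RPM

Overall ratio R = 52 × 2.5 × 1.5 × 2.5 × 6 = 2925.
Required input speed = output speed × R = 13 × 2925 = 38025 RPM.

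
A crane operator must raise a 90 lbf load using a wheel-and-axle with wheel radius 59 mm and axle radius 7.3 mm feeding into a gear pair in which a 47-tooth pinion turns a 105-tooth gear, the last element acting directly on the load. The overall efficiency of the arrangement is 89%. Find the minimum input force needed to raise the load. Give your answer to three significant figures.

5.60 lbf

Wheel-and-axle MA = R/r = 59/7.3 = 8.0822.
Gear pair MA = 105/47 = 2.234.
Combined ideal MA = 8.0822 × 2.234 = 18.056.
Actual MA = 18.056 × 0.89 = 16.07.
Effort = load / actual MA = 90 / 16.07 = 5.6006 lbf.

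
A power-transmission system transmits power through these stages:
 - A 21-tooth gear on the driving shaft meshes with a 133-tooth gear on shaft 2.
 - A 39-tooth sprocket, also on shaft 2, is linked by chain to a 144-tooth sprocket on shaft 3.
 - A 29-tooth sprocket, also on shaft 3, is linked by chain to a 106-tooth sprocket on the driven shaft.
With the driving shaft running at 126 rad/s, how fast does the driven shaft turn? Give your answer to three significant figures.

1.47 rad/s

gear mesh 133/21 = 6.3333 → 126/6.3333 = 19.895 rad/s
chain 144/39 = 3.6923 → 19.895/3.6923 = 5.3882 rad/s
chain 106/29 = 3.6552 → 5.3882/3.6552 = 1.4741 rad/s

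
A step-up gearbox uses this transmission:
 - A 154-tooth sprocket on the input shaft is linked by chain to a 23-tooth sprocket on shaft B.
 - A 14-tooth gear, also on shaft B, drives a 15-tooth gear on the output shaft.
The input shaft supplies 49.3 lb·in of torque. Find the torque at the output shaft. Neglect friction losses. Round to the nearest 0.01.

chain 23/154 = 0.14935 → τ = 49.3·0.14935 = 7.363 lb·in
gear mesh 15/14 = 1.0714 → τ = 7.363·1.0714 = 7.8889 lb·in

7.89 lb·in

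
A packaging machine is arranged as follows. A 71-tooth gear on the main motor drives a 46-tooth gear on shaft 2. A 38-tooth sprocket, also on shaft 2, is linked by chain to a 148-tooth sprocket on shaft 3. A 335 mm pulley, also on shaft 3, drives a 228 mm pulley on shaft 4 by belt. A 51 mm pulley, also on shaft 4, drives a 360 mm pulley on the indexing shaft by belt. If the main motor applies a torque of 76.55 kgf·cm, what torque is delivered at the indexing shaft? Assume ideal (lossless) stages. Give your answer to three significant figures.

gear mesh 46/71 = 0.64789 → τ = 76.55·0.64789 = 49.596 kgf·cm
chain 148/38 = 3.8947 → τ = 49.596·3.8947 = 193.16 kgf·cm
belt 228/335 = 0.6806 → τ = 193.16·0.6806 = 131.47 kgf·cm
belt 360/51 = 7.0588 → τ = 131.47·7.0588 = 927.99 kgf·cm

928 kgf·cm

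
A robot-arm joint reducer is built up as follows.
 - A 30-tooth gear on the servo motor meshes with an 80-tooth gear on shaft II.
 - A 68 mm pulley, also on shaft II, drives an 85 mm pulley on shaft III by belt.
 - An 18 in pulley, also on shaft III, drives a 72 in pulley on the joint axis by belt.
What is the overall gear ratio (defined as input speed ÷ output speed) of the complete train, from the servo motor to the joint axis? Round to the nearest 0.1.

13.3

Each stage contributes driven/driver: gear mesh 80/30 = 2.6667, belt 85/68 = 1.25, belt 72/18 = 4.
Overall: 2.6667 × 1.25 × 4 = 13.333.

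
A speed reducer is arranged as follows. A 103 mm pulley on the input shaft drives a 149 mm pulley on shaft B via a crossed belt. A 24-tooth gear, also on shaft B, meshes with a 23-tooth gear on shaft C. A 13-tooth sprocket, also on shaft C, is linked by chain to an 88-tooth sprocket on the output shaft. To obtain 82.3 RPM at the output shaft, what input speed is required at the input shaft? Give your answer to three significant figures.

772 RPM

Overall ratio R = 1.4466 × 0.95833 × 6.7692 = 9.3844.
Required input speed = output speed × R = 82.3 × 9.3844 = 772.33 RPM.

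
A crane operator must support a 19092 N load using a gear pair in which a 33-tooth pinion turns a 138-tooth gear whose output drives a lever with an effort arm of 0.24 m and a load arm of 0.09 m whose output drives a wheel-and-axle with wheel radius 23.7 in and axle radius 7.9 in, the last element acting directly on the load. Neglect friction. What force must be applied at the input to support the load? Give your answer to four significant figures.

570.7 N

Gear pair MA = 138/33 = 4.1818.
Lever MA = effort arm / load arm = 0.24/0.09 = 2.6667.
Wheel-and-axle MA = R/r = 23.7/7.9 = 3.
Combined ideal MA = 4.1818 × 2.6667 × 3 = 33.455.
Effort = load / MA = 19092 / 33.455 = 570.68 N.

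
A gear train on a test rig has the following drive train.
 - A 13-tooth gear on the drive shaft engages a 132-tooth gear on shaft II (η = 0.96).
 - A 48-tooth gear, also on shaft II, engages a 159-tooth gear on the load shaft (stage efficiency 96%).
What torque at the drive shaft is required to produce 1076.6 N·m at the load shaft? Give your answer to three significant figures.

34.7 N·m

Overall ratio R = 10.154 × 3.3125 = 33.635; overall efficiency η = 0.96 × 0.96 = 0.9216.
Input torque = output torque / (R × η) = 1076.6 / (33.635 × 0.9216) = 34.732 N·m.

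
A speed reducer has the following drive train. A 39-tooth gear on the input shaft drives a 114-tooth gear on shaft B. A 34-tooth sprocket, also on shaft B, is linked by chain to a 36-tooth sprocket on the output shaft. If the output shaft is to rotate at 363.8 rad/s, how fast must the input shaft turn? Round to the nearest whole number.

Overall ratio R = 2.9231 × 1.0588 = 3.095.
Required input speed = output speed × R = 363.8 × 3.095 = 1126 rad/s.

1126 rad/s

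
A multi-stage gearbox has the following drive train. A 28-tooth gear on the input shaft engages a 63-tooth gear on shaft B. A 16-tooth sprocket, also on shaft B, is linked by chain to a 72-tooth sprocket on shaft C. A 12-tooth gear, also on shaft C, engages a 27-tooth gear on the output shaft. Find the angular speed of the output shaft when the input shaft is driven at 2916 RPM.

128 RPM

Gear mesh: ratio = 63/28 = 2.25, so shaft B turns at 2916 / 2.25 = 1296 RPM.
Chain: ratio = 72/16 = 4.5, so shaft C turns at 1296 / 4.5 = 288 RPM.
Gear mesh: ratio = 27/12 = 2.25, so the output shaft turns at 288 / 2.25 = 128 RPM.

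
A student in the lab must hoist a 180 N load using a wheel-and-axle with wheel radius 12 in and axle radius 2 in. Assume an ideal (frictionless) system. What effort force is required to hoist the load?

30 N

Wheel-and-axle MA = R/r = 12/2 = 6.
Effort = load / MA = 180 / 6 = 30 N.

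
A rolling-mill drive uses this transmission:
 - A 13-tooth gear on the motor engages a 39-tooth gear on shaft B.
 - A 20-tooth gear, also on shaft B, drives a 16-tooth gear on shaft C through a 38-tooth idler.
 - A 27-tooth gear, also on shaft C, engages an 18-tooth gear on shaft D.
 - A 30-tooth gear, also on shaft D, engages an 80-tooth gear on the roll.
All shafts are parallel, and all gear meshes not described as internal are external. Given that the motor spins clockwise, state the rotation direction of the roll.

counterclockwise

the motor → shaft B: external mesh, 1 reversal → CCW.
shaft B → shaft C: driver → idler → driven is 2 external meshes, 2 reversals → CCW.
shaft C → shaft D: external mesh, 1 reversal → CW.
shaft D → the roll: external mesh, 1 reversal → CCW.
5 reversals in total — an odd number — so the roll turns opposite to the motor.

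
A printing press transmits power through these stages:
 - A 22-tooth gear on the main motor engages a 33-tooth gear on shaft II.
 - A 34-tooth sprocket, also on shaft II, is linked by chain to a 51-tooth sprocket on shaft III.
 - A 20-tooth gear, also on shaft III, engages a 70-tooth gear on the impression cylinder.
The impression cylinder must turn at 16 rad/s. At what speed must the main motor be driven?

126 rad/s

Overall ratio R = 1.5 × 1.5 × 3.5 = 7.875.
Required input speed = output speed × R = 16 × 7.875 = 126 rad/s.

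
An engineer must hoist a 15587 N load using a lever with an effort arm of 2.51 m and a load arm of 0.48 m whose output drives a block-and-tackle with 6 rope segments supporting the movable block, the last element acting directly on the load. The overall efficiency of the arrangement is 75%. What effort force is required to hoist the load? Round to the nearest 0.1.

Lever MA = effort arm / load arm = 2.51/0.48 = 5.2292.
Block-and-tackle MA = number of supporting rope parts = 6.
Combined ideal MA = 5.2292 × 6 = 31.375.
Actual MA = 31.375 × 0.75 = 23.531.
Effort = load / actual MA = 15587 / 23.531 = 662.4 N.

662.4 N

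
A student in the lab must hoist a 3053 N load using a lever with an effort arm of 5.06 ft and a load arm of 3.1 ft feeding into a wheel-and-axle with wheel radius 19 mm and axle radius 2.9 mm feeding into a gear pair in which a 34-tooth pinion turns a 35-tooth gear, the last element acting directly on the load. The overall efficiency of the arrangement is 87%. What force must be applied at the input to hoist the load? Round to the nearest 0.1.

Lever MA = effort arm / load arm = 5.06/3.1 = 1.6323.
Wheel-and-axle MA = R/r = 19/2.9 = 6.5517.
Gear pair MA = 35/34 = 1.0294.
Combined ideal MA = 1.6323 × 6.5517 × 1.0294 = 11.009.
Actual MA = 11.009 × 0.87 = 9.5775.
Effort = load / actual MA = 3053 / 9.5775 = 318.77 N.

318.8 N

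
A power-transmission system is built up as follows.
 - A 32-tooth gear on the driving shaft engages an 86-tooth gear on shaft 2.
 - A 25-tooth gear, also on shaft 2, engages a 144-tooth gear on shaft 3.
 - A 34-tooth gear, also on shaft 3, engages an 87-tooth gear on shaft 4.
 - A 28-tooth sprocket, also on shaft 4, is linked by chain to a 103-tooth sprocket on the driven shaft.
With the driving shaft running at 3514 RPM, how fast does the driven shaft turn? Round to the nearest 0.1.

24.1 RPM

Gear mesh: ratio = 86/32 = 2.6875, so shaft 2 turns at 3514 / 2.6875 = 1307.5 RPM.
Gear mesh: ratio = 144/25 = 5.76, so shaft 3 turns at 1307.5 / 5.76 = 227 RPM.
Gear mesh: ratio = 87/34 = 2.5588, so shaft 4 turns at 227 / 2.5588 = 88.714 RPM.
Chain: ratio = 103/28 = 3.6786, so the driven shaft turns at 88.714 / 3.6786 = 24.116 RPM.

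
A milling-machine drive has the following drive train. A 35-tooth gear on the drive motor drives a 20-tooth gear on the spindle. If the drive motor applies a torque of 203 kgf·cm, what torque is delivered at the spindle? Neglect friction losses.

Gear mesh: ratio = 20/35 = 0.57143; torque at the spindle = 203 × 0.57143 = 116 kgf·cm.

116 kgf·cm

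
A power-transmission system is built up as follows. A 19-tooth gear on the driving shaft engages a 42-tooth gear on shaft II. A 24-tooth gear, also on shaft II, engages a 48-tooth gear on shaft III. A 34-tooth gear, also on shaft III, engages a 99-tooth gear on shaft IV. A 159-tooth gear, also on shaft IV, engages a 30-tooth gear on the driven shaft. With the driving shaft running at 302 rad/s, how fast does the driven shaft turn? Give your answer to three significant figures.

124 rad/s

Gear mesh: ratio = 42/19 = 2.2105, so shaft II turns at 302 / 2.2105 = 136.62 rad/s.
Gear mesh: ratio = 48/24 = 2, so shaft III turns at 136.62 / 2 = 68.31 rad/s.
Gear mesh: ratio = 99/34 = 2.9118, so shaft IV turns at 68.31 / 2.9118 = 23.46 rad/s.
Gear mesh: ratio = 30/159 = 0.18868, so the driven shaft turns at 23.46 / 0.18868 = 124.34 rad/s.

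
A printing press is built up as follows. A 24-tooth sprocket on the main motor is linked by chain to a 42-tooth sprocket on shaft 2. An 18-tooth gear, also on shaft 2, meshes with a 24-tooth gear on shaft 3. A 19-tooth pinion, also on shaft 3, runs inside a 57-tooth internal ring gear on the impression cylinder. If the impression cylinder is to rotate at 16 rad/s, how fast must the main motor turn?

Overall ratio R = 1.75 × 1.3333 × 3 = 7.
Required input speed = output speed × R = 16 × 7 = 112 rad/s.

112 rad/s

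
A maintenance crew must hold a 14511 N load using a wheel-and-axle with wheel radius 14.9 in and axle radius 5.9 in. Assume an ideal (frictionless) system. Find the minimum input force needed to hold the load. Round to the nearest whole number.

Wheel-and-axle MA = R/r = 14.9/5.9 = 2.5254.
Effort = load / MA = 14511 / 2.5254 = 5746 N.

5746 N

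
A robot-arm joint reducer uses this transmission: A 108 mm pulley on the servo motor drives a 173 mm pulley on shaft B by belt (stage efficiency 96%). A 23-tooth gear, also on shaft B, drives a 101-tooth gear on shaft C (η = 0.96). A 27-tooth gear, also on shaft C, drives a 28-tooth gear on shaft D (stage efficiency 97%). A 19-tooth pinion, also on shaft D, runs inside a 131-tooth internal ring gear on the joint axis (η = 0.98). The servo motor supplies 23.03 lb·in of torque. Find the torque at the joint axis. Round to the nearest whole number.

1015 lb·in

After the belt (173/108): 23.03 × 1.6019 × 0.96 = 35.415 lb·in
After the gear mesh (101/23): 35.415 × 4.3913 × 0.96 = 149.3 lb·in
After the gear mesh (28/27): 149.3 × 1.037 × 0.97 = 150.18 lb·in
After the internal gear (131/19): 150.18 × 6.8947 × 0.98 = 1014.8 lb·in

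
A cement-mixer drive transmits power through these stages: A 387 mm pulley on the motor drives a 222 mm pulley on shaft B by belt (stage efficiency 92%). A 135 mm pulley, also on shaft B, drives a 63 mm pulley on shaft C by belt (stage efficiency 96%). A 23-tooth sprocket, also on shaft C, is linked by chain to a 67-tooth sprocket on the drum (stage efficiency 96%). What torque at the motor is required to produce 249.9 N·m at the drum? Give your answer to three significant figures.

378 N·m

Overall ratio R = 0.57364 × 0.46667 × 2.913 = 0.77982; overall efficiency η = 0.92 × 0.96 × 0.96 = 0.8479.
Input torque = output torque / (R × η) = 249.9 / (0.77982 × 0.8479) = 377.96 N·m.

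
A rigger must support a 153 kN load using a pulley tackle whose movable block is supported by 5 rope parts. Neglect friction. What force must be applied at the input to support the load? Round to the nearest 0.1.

30.6 kN

Block-and-tackle MA = number of supporting rope parts = 5.
Effort = load / MA = 153 / 5 = 30.6 kN.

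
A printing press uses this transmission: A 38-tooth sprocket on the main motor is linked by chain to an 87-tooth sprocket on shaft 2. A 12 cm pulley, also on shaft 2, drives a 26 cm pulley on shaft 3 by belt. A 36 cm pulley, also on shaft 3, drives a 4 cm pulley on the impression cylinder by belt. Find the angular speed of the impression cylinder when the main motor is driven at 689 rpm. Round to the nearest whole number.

chain 87/38 = 2.2895 → 689/2.2895 = 300.94 rpm
belt 26/12 = 2.1667 → 300.94/2.1667 = 138.9 rpm
belt 4/36 = 0.11111 → 138.9/0.11111 = 1250.1 rpm

1250 rpm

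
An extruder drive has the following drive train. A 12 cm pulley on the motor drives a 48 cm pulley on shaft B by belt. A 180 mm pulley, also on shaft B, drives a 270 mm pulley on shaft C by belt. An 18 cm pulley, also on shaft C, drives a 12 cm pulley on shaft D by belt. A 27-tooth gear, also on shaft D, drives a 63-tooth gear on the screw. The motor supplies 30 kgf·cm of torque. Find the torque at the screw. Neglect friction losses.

280 kgf·cm

After the belt (48/12): 30 × 4 = 120 kgf·cm
After the belt (270/180): 120 × 1.5 = 180 kgf·cm
After the belt (12/18): 180 × 0.66667 = 120 kgf·cm
After the gear mesh (63/27): 120 × 2.3333 = 280 kgf·cm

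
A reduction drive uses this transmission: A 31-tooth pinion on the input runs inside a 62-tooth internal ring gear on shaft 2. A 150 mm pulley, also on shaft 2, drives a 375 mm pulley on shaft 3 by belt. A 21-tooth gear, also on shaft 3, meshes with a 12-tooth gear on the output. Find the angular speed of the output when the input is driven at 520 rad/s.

internal gear 62/31 = 2 → 520/2 = 260 rad/s
belt 375/150 = 2.5 → 260/2.5 = 104 rad/s
gear mesh 12/21 = 0.57143 → 104/0.57143 = 182 rad/s

182 rad/s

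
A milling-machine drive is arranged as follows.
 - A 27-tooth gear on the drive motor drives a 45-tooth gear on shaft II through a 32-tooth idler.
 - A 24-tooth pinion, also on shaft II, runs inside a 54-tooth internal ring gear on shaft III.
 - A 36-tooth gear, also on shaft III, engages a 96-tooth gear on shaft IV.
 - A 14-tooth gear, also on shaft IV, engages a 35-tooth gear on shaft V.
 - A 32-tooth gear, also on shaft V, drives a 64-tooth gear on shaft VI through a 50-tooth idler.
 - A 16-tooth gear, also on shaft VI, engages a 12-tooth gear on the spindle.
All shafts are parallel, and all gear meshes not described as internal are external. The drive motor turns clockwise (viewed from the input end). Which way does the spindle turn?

the drive motor → shaft II: driver → idler → driven is 2 external meshes, 2 reversals → CW.
shaft II → shaft III: internal mesh, same direction → CW.
shaft III → shaft IV: external mesh, 1 reversal → CCW.
shaft IV → shaft V: external mesh, 1 reversal → CW.
shaft V → shaft VI: driver → idler → driven is 2 external meshes, 2 reversals → CW.
shaft VI → the spindle: external mesh, 1 reversal → CCW.
7 reversals in total — an odd number — so the spindle turns opposite to the drive motor.

anticlockwise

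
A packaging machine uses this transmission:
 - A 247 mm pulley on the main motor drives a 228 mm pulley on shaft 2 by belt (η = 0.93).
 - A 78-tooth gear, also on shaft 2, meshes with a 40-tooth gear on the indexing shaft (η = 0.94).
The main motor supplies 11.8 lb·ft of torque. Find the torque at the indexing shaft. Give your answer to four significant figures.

4.883 lb·ft

After the belt (228/247): 11.8 × 0.92308 × 0.93 = 10.13 lb·ft
After the gear mesh (40/78): 10.13 × 0.51282 × 0.94 = 4.8831 lb·ft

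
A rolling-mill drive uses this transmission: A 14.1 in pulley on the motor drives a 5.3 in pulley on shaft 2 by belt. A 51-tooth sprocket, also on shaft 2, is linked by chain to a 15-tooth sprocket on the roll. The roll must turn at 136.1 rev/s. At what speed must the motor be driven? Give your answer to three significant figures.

Overall ratio R = 0.37589 × 0.29412 = 0.11055.
Required input speed = output speed × R = 136.1 × 0.11055 = 15.047 rev/s.

15.0 rev/s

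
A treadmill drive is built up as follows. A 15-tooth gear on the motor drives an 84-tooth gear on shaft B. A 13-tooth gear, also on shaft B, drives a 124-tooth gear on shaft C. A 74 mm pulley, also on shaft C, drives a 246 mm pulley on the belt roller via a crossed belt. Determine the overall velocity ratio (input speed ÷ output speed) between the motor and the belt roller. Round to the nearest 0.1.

177.6

Each stage contributes driven/driver: gear mesh 84/15 = 5.6, gear mesh 124/13 = 9.5385, belt 246/74 = 3.3243.
Overall: 5.6 × 9.5385 × 3.3243 = 177.57.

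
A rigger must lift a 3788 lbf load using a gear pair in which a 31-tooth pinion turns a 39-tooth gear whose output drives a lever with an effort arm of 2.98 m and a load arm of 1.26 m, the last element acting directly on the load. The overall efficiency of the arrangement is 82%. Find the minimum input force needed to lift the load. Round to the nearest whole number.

1553 lbf

Gear pair MA = 39/31 = 1.2581.
Lever MA = effort arm / load arm = 2.98/1.26 = 2.3651.
Combined ideal MA = 1.2581 × 2.3651 = 2.9754.
Actual MA = 2.9754 × 0.82 = 2.4398.
Effort = load / actual MA = 3788 / 2.4398 = 1552.6 lbf.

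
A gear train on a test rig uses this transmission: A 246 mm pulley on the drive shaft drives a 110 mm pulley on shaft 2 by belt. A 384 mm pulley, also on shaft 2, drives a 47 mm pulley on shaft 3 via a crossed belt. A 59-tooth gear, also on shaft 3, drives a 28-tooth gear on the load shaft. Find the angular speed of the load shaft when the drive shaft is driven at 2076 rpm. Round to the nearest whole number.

belt 110/246 = 0.44715 → 2076/0.44715 = 4642.7 rpm
belt 47/384 = 0.1224 → 4642.7/0.1224 = 37932 rpm
gear mesh 28/59 = 0.47458 → 37932/0.47458 = 79928 rpm

79928 rpm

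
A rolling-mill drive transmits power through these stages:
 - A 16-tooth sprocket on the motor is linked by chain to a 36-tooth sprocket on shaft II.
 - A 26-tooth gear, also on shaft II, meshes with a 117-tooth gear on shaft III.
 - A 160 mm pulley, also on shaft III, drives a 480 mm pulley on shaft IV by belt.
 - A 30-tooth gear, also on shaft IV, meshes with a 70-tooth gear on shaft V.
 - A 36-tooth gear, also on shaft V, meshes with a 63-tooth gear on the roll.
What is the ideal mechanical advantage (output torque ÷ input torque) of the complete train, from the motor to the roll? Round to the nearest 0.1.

124.0

Each stage contributes driven/driver: chain 36/16 = 2.25, gear mesh 117/26 = 4.5, belt 480/160 = 3, gear mesh 70/30 = 2.3333, gear mesh 63/36 = 1.75.
Overall: 2.25 × 4.5 × 3 × 2.3333 × 1.75 = 124.03.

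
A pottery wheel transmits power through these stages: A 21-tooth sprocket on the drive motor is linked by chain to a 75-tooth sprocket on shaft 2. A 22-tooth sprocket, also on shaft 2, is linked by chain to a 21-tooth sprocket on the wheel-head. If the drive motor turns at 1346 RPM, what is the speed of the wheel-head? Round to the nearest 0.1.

the drive motor → shaft 2 (chain, 75/21): 1346 ÷ 3.5714 = 376.88 RPM
shaft 2 → the wheel-head (chain, 21/22): 376.88 ÷ 0.95455 = 394.83 RPM

394.8 RPM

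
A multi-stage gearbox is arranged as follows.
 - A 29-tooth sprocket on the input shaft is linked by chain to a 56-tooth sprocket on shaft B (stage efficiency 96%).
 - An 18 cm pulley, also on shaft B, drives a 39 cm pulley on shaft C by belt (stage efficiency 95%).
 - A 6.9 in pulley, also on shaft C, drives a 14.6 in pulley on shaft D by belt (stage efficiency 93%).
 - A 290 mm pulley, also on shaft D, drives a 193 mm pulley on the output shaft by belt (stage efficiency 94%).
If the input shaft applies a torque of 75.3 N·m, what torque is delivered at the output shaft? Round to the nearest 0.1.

353.7 N·m

Chain: ratio = 56/29 = 1.931; torque at shaft B = 75.3 × 1.931 × 0.96 = 139.59 N·m.
Belt: ratio = 39/18 = 2.1667; torque at shaft C = 139.59 × 2.1667 × 0.95 = 287.32 N·m.
Belt: ratio = 14.6/6.9 = 2.1159; torque at shaft D = 287.32 × 2.1159 × 0.93 = 565.4 N·m.
Belt: ratio = 193/290 = 0.66552; torque at the output shaft = 565.4 × 0.66552 × 0.94 = 353.71 N·m.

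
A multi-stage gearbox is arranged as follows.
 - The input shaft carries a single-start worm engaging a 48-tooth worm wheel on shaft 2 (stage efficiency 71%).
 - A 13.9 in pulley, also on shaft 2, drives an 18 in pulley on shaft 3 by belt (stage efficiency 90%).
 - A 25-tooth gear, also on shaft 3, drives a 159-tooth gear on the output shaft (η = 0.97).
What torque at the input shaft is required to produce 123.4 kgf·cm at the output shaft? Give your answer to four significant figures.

Overall ratio R = 48 × 1.295 × 6.36 = 395.33; overall efficiency η = 0.71 × 0.90 × 0.97 = 0.6198.
Input torque = output torque / (R × η) = 123.4 / (395.33 × 0.6198) = 0.5036 kgf·cm.

0.5036 kgf·cm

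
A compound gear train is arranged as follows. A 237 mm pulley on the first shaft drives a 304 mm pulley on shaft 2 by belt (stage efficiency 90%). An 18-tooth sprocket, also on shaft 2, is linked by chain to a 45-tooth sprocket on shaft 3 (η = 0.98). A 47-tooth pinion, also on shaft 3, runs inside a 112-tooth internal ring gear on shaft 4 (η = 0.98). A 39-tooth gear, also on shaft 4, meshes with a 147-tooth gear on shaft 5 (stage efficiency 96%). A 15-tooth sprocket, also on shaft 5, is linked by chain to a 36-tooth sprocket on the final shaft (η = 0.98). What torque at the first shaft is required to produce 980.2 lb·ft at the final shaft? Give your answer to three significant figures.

Overall ratio R = 1.2827 × 2.5 × 2.383 × 3.7692 × 2.4 = 69.127; overall efficiency η = 0.90 × 0.98 × 0.98 × 0.96 × 0.98 = 0.8132.
Input torque = output torque / (R × η) = 980.2 / (69.127 × 0.8132) = 17.437 lb·ft.

17.4 lb·ft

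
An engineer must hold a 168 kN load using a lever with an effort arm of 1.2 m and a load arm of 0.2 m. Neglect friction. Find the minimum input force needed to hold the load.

Lever MA = effort arm / load arm = 1.2/0.2 = 6.
Effort = load / MA = 168 / 6 = 28 kN.

28 kN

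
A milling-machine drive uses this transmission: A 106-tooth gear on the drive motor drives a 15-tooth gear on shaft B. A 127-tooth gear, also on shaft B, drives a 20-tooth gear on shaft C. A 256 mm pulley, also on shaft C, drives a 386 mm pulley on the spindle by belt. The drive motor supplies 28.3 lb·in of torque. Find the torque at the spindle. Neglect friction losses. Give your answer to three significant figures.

Gear mesh: ratio = 15/106 = 0.14151; torque at shaft B = 28.3 × 0.14151 = 4.0047 lb·in.
Gear mesh: ratio = 20/127 = 0.15748; torque at shaft C = 4.0047 × 0.15748 = 0.63066 lb·in.
Belt: ratio = 386/256 = 1.5078; torque at the spindle = 0.63066 × 1.5078 = 0.95092 lb·in.

0.951 lb·in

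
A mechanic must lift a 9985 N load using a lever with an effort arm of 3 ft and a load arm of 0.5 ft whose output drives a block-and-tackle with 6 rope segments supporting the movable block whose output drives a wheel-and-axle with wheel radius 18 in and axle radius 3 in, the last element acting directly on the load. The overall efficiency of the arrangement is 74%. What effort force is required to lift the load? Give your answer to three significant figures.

Lever MA = effort arm / load arm = 3/0.5 = 6.
Block-and-tackle MA = number of supporting rope parts = 6.
Wheel-and-axle MA = R/r = 18/3 = 6.
Combined ideal MA = 6 × 6 × 6 = 216.
Actual MA = 216 × 0.74 = 159.84.
Effort = load / actual MA = 9985 / 159.84 = 62.469 N.

62.5 N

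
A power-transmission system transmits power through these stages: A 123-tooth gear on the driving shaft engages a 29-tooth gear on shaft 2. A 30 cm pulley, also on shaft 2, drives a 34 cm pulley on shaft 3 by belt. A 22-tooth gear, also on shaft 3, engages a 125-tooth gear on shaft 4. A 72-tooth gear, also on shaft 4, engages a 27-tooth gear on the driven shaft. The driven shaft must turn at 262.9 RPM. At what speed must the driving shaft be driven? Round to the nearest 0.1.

149.7 RPM

Overall ratio R = 0.23577 × 1.1333 × 5.6818 × 0.375 = 0.56934.
Required input speed = output speed × R = 262.9 × 0.56934 = 149.68 RPM.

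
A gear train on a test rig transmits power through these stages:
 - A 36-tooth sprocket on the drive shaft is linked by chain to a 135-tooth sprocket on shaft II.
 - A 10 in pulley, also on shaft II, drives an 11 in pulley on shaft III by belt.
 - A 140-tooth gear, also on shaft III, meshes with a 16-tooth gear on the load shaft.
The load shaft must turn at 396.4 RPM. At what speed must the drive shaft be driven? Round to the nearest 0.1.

Overall ratio R = 3.75 × 1.1 × 0.11429 = 0.47143.
Required input speed = output speed × R = 396.4 × 0.47143 = 186.87 RPM.

186.9 RPM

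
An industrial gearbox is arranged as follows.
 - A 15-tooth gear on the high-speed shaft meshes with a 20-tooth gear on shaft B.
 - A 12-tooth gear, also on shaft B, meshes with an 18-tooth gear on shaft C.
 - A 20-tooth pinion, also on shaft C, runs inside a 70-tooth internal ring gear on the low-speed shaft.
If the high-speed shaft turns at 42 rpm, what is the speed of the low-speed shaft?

6 rpm

the high-speed shaft → shaft B (gear mesh, 20/15): 42 ÷ 1.3333 = 31.5 rpm
shaft B → shaft C (gear mesh, 18/12): 31.5 ÷ 1.5 = 21 rpm
shaft C → the low-speed shaft (internal gear, 70/20): 21 ÷ 3.5 = 6 rpm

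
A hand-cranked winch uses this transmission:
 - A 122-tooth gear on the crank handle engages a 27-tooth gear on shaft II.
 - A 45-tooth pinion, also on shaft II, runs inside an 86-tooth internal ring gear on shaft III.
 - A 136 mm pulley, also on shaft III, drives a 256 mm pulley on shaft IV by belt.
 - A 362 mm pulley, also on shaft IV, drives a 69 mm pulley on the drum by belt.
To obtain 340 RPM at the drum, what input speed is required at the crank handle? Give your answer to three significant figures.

51.6 RPM

Overall ratio R = 0.22131 × 1.9111 × 1.8824 × 0.19061 = 0.15175.
Required input speed = output speed × R = 340 × 0.15175 = 51.595 RPM.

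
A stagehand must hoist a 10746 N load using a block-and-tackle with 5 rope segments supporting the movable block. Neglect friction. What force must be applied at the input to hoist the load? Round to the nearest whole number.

2149 N

Block-and-tackle MA = number of supporting rope parts = 5.
Effort = load / MA = 10746 / 5 = 2149.2 N.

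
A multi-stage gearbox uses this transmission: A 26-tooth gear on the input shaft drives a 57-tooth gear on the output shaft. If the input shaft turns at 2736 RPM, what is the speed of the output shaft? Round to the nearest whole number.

1248 RPM

Gear mesh: ratio = 57/26 = 2.1923, so the output shaft turns at 2736 / 2.1923 = 1248 RPM.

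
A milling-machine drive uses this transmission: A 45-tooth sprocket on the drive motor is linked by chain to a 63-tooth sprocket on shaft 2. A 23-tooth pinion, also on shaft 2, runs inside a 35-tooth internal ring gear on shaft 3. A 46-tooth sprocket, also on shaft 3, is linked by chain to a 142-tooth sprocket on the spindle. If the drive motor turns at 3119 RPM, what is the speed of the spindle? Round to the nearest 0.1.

474.3 RPM

chain 63/45 = 1.4 → 3119/1.4 = 2227.9 RPM
internal gear 35/23 = 1.5217 → 2227.9/1.5217 = 1464 RPM
chain 142/46 = 3.087 → 1464/3.087 = 474.26 RPM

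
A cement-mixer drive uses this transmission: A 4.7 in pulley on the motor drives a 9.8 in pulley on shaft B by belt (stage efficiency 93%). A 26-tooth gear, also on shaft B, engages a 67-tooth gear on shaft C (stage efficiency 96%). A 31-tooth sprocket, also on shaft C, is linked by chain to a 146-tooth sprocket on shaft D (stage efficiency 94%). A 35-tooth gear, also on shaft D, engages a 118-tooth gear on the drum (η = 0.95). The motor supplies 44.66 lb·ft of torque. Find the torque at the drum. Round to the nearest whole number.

Belt: ratio = 9.8/4.7 = 2.0851; torque at shaft B = 44.66 × 2.0851 × 0.93 = 86.602 lb·ft.
Gear mesh: ratio = 67/26 = 2.5769; torque at shaft C = 86.602 × 2.5769 × 0.96 = 214.24 lb·ft.
Chain: ratio = 146/31 = 4.7097; torque at shaft D = 214.24 × 4.7097 × 0.94 = 948.47 lb·ft.
Gear mesh: ratio = 118/35 = 3.3714; torque at the drum = 948.47 × 3.3714 × 0.95 = 3037.8 lb·ft.

3038 lb·ft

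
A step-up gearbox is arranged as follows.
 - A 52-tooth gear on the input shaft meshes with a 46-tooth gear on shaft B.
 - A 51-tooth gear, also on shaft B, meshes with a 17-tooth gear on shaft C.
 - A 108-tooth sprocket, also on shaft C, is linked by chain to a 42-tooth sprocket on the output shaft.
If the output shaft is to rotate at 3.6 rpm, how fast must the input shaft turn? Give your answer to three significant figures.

0.413 rpm

Overall ratio R = 0.88462 × 0.33333 × 0.38889 = 0.11467.
Required input speed = output speed × R = 3.6 × 0.11467 = 0.41282 rpm.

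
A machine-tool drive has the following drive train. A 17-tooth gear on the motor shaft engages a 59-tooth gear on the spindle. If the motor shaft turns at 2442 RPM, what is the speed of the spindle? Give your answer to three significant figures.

the motor shaft → the spindle (gear mesh, 59/17): 2442 ÷ 3.4706 = 703.63 RPM

704 RPM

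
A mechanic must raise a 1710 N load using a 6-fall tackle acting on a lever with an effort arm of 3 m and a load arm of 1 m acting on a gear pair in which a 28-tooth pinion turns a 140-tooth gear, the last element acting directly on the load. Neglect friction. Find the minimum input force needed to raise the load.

Block-and-tackle MA = number of supporting rope parts = 6.
Lever MA = effort arm / load arm = 3/1 = 3.
Gear pair MA = 140/28 = 5.
Combined ideal MA = 6 × 3 × 5 = 90.
Effort = load / MA = 1710 / 90 = 19 N.

19 N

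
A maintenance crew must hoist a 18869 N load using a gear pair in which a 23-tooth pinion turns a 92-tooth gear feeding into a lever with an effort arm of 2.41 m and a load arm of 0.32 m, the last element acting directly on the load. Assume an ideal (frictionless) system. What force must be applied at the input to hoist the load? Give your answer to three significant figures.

Gear pair MA = 92/23 = 4.
Lever MA = effort arm / load arm = 2.41/0.32 = 7.5312.
Combined ideal MA = 4 × 7.5312 = 30.125.
Effort = load / MA = 18869 / 30.125 = 626.36 N.

626 N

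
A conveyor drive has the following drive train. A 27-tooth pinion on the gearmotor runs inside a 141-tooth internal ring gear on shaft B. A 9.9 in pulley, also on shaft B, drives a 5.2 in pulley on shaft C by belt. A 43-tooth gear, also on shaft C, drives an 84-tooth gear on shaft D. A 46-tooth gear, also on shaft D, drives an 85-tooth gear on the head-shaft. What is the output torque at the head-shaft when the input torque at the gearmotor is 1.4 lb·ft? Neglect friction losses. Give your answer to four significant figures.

Internal gear: ratio = 141/27 = 5.2222; torque at shaft B = 1.4 × 5.2222 = 7.3111 lb·ft.
Belt: ratio = 5.2/9.9 = 0.52525; torque at shaft C = 7.3111 × 0.52525 = 3.8402 lb·ft.
Gear mesh: ratio = 84/43 = 1.9535; torque at shaft D = 3.8402 × 1.9535 = 7.5017 lb·ft.
Gear mesh: ratio = 85/46 = 1.8478; torque at the head-shaft = 7.5017 × 1.8478 = 13.862 lb·ft.

13.86 lb·ft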